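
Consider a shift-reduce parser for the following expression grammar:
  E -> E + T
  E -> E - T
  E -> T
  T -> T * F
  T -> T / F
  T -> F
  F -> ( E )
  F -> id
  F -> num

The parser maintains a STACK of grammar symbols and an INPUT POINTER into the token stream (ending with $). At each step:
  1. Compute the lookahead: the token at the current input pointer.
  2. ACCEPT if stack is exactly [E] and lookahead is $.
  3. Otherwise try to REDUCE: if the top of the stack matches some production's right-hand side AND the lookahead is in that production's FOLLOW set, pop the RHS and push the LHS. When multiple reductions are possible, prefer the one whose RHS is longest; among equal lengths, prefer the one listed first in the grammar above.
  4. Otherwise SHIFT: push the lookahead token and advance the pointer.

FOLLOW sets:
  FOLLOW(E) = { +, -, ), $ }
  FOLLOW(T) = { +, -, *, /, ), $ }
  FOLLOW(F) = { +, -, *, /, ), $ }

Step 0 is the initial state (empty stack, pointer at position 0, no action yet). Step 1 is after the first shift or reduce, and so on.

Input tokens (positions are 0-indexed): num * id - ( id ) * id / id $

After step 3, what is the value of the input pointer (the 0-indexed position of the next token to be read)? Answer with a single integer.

Answer: 1

Derivation:
Step 1: shift num. Stack=[num] ptr=1 lookahead=* remaining=[* id - ( id ) * id / id $]
Step 2: reduce F->num. Stack=[F] ptr=1 lookahead=* remaining=[* id - ( id ) * id / id $]
Step 3: reduce T->F. Stack=[T] ptr=1 lookahead=* remaining=[* id - ( id ) * id / id $]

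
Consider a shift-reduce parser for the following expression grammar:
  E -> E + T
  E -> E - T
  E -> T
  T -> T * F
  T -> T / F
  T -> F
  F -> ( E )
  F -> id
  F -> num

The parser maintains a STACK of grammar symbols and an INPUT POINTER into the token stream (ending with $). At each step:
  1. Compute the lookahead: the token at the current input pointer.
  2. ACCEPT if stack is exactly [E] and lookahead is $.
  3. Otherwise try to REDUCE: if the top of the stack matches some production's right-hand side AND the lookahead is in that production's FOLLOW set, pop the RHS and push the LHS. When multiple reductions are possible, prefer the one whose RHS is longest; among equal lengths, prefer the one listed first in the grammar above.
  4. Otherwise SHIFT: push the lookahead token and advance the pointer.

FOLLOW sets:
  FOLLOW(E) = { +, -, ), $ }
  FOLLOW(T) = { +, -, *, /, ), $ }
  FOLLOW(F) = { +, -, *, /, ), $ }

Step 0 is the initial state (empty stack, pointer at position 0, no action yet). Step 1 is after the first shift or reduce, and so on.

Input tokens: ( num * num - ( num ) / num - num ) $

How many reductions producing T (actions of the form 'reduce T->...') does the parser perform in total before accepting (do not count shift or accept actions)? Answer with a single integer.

Answer: 7

Derivation:
Step 1: shift (. Stack=[(] ptr=1 lookahead=num remaining=[num * num - ( num ) / num - num ) $]
Step 2: shift num. Stack=[( num] ptr=2 lookahead=* remaining=[* num - ( num ) / num - num ) $]
Step 3: reduce F->num. Stack=[( F] ptr=2 lookahead=* remaining=[* num - ( num ) / num - num ) $]
Step 4: reduce T->F. Stack=[( T] ptr=2 lookahead=* remaining=[* num - ( num ) / num - num ) $]
Step 5: shift *. Stack=[( T *] ptr=3 lookahead=num remaining=[num - ( num ) / num - num ) $]
Step 6: shift num. Stack=[( T * num] ptr=4 lookahead=- remaining=[- ( num ) / num - num ) $]
Step 7: reduce F->num. Stack=[( T * F] ptr=4 lookahead=- remaining=[- ( num ) / num - num ) $]
Step 8: reduce T->T * F. Stack=[( T] ptr=4 lookahead=- remaining=[- ( num ) / num - num ) $]
Step 9: reduce E->T. Stack=[( E] ptr=4 lookahead=- remaining=[- ( num ) / num - num ) $]
Step 10: shift -. Stack=[( E -] ptr=5 lookahead=( remaining=[( num ) / num - num ) $]
Step 11: shift (. Stack=[( E - (] ptr=6 lookahead=num remaining=[num ) / num - num ) $]
Step 12: shift num. Stack=[( E - ( num] ptr=7 lookahead=) remaining=[) / num - num ) $]
Step 13: reduce F->num. Stack=[( E - ( F] ptr=7 lookahead=) remaining=[) / num - num ) $]
Step 14: reduce T->F. Stack=[( E - ( T] ptr=7 lookahead=) remaining=[) / num - num ) $]
Step 15: reduce E->T. Stack=[( E - ( E] ptr=7 lookahead=) remaining=[) / num - num ) $]
Step 16: shift ). Stack=[( E - ( E )] ptr=8 lookahead=/ remaining=[/ num - num ) $]
Step 17: reduce F->( E ). Stack=[( E - F] ptr=8 lookahead=/ remaining=[/ num - num ) $]
Step 18: reduce T->F. Stack=[( E - T] ptr=8 lookahead=/ remaining=[/ num - num ) $]
Step 19: shift /. Stack=[( E - T /] ptr=9 lookahead=num remaining=[num - num ) $]
Step 20: shift num. Stack=[( E - T / num] ptr=10 lookahead=- remaining=[- num ) $]
Step 21: reduce F->num. Stack=[( E - T / F] ptr=10 lookahead=- remaining=[- num ) $]
Step 22: reduce T->T / F. Stack=[( E - T] ptr=10 lookahead=- remaining=[- num ) $]
Step 23: reduce E->E - T. Stack=[( E] ptr=10 lookahead=- remaining=[- num ) $]
Step 24: shift -. Stack=[( E -] ptr=11 lookahead=num remaining=[num ) $]
Step 25: shift num. Stack=[( E - num] ptr=12 lookahead=) remaining=[) $]
Step 26: reduce F->num. Stack=[( E - F] ptr=12 lookahead=) remaining=[) $]
Step 27: reduce T->F. Stack=[( E - T] ptr=12 lookahead=) remaining=[) $]
Step 28: reduce E->E - T. Stack=[( E] ptr=12 lookahead=) remaining=[) $]
Step 29: shift ). Stack=[( E )] ptr=13 lookahead=$ remaining=[$]
Step 30: reduce F->( E ). Stack=[F] ptr=13 lookahead=$ remaining=[$]
Step 31: reduce T->F. Stack=[T] ptr=13 lookahead=$ remaining=[$]
Step 32: reduce E->T. Stack=[E] ptr=13 lookahead=$ remaining=[$]
Step 33: accept. Stack=[E] ptr=13 lookahead=$ remaining=[$]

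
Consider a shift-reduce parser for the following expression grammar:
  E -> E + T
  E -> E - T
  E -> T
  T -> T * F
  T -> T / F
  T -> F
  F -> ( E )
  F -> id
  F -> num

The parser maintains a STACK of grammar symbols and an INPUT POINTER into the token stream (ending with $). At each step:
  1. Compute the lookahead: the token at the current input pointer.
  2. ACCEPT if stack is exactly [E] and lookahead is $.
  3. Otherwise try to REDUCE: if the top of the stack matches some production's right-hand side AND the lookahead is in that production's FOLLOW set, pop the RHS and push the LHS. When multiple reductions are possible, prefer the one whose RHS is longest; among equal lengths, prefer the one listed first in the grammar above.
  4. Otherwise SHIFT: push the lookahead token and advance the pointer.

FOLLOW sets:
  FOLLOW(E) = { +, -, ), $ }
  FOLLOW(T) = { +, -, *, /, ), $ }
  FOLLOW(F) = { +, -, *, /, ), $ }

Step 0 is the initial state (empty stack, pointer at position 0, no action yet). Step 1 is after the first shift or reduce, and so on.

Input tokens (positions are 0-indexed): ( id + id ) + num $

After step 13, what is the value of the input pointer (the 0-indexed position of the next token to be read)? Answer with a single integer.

Answer: 5

Derivation:
Step 1: shift (. Stack=[(] ptr=1 lookahead=id remaining=[id + id ) + num $]
Step 2: shift id. Stack=[( id] ptr=2 lookahead=+ remaining=[+ id ) + num $]
Step 3: reduce F->id. Stack=[( F] ptr=2 lookahead=+ remaining=[+ id ) + num $]
Step 4: reduce T->F. Stack=[( T] ptr=2 lookahead=+ remaining=[+ id ) + num $]
Step 5: reduce E->T. Stack=[( E] ptr=2 lookahead=+ remaining=[+ id ) + num $]
Step 6: shift +. Stack=[( E +] ptr=3 lookahead=id remaining=[id ) + num $]
Step 7: shift id. Stack=[( E + id] ptr=4 lookahead=) remaining=[) + num $]
Step 8: reduce F->id. Stack=[( E + F] ptr=4 lookahead=) remaining=[) + num $]
Step 9: reduce T->F. Stack=[( E + T] ptr=4 lookahead=) remaining=[) + num $]
Step 10: reduce E->E + T. Stack=[( E] ptr=4 lookahead=) remaining=[) + num $]
Step 11: shift ). Stack=[( E )] ptr=5 lookahead=+ remaining=[+ num $]
Step 12: reduce F->( E ). Stack=[F] ptr=5 lookahead=+ remaining=[+ num $]
Step 13: reduce T->F. Stack=[T] ptr=5 lookahead=+ remaining=[+ num $]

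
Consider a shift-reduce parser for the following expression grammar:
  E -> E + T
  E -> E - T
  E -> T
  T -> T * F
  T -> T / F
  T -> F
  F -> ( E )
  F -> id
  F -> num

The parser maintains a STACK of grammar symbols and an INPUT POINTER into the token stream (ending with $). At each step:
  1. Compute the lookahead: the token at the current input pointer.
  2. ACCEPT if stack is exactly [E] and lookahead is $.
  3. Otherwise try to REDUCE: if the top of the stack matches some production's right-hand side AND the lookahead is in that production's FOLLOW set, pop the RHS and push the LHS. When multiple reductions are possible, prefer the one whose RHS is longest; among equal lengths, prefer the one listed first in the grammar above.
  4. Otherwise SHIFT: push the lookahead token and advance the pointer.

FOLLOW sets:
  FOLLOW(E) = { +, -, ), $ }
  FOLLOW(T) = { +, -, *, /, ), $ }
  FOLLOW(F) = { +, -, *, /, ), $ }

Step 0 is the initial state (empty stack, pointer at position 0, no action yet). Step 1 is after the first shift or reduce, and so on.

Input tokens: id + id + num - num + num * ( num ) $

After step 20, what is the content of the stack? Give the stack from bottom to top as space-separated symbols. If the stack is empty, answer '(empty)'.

Answer: E +

Derivation:
Step 1: shift id. Stack=[id] ptr=1 lookahead=+ remaining=[+ id + num - num + num * ( num ) $]
Step 2: reduce F->id. Stack=[F] ptr=1 lookahead=+ remaining=[+ id + num - num + num * ( num ) $]
Step 3: reduce T->F. Stack=[T] ptr=1 lookahead=+ remaining=[+ id + num - num + num * ( num ) $]
Step 4: reduce E->T. Stack=[E] ptr=1 lookahead=+ remaining=[+ id + num - num + num * ( num ) $]
Step 5: shift +. Stack=[E +] ptr=2 lookahead=id remaining=[id + num - num + num * ( num ) $]
Step 6: shift id. Stack=[E + id] ptr=3 lookahead=+ remaining=[+ num - num + num * ( num ) $]
Step 7: reduce F->id. Stack=[E + F] ptr=3 lookahead=+ remaining=[+ num - num + num * ( num ) $]
Step 8: reduce T->F. Stack=[E + T] ptr=3 lookahead=+ remaining=[+ num - num + num * ( num ) $]
Step 9: reduce E->E + T. Stack=[E] ptr=3 lookahead=+ remaining=[+ num - num + num * ( num ) $]
Step 10: shift +. Stack=[E +] ptr=4 lookahead=num remaining=[num - num + num * ( num ) $]
Step 11: shift num. Stack=[E + num] ptr=5 lookahead=- remaining=[- num + num * ( num ) $]
Step 12: reduce F->num. Stack=[E + F] ptr=5 lookahead=- remaining=[- num + num * ( num ) $]
Step 13: reduce T->F. Stack=[E + T] ptr=5 lookahead=- remaining=[- num + num * ( num ) $]
Step 14: reduce E->E + T. Stack=[E] ptr=5 lookahead=- remaining=[- num + num * ( num ) $]
Step 15: shift -. Stack=[E -] ptr=6 lookahead=num remaining=[num + num * ( num ) $]
Step 16: shift num. Stack=[E - num] ptr=7 lookahead=+ remaining=[+ num * ( num ) $]
Step 17: reduce F->num. Stack=[E - F] ptr=7 lookahead=+ remaining=[+ num * ( num ) $]
Step 18: reduce T->F. Stack=[E - T] ptr=7 lookahead=+ remaining=[+ num * ( num ) $]
Step 19: reduce E->E - T. Stack=[E] ptr=7 lookahead=+ remaining=[+ num * ( num ) $]
Step 20: shift +. Stack=[E +] ptr=8 lookahead=num remaining=[num * ( num ) $]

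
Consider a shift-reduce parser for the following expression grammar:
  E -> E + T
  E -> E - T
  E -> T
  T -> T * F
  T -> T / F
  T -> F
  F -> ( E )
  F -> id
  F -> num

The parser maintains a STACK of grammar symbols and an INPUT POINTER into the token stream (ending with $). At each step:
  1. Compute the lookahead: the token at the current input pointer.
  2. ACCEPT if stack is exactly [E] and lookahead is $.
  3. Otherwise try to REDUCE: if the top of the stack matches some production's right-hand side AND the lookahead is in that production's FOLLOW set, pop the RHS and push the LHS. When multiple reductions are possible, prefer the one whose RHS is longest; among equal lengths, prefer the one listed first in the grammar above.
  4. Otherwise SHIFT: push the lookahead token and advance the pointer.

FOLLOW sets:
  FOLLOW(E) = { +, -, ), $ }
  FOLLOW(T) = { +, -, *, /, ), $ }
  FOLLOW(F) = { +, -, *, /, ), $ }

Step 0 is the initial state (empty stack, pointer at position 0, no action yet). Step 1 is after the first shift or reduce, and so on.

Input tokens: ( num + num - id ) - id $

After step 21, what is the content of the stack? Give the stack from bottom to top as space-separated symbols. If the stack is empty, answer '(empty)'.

Step 1: shift (. Stack=[(] ptr=1 lookahead=num remaining=[num + num - id ) - id $]
Step 2: shift num. Stack=[( num] ptr=2 lookahead=+ remaining=[+ num - id ) - id $]
Step 3: reduce F->num. Stack=[( F] ptr=2 lookahead=+ remaining=[+ num - id ) - id $]
Step 4: reduce T->F. Stack=[( T] ptr=2 lookahead=+ remaining=[+ num - id ) - id $]
Step 5: reduce E->T. Stack=[( E] ptr=2 lookahead=+ remaining=[+ num - id ) - id $]
Step 6: shift +. Stack=[( E +] ptr=3 lookahead=num remaining=[num - id ) - id $]
Step 7: shift num. Stack=[( E + num] ptr=4 lookahead=- remaining=[- id ) - id $]
Step 8: reduce F->num. Stack=[( E + F] ptr=4 lookahead=- remaining=[- id ) - id $]
Step 9: reduce T->F. Stack=[( E + T] ptr=4 lookahead=- remaining=[- id ) - id $]
Step 10: reduce E->E + T. Stack=[( E] ptr=4 lookahead=- remaining=[- id ) - id $]
Step 11: shift -. Stack=[( E -] ptr=5 lookahead=id remaining=[id ) - id $]
Step 12: shift id. Stack=[( E - id] ptr=6 lookahead=) remaining=[) - id $]
Step 13: reduce F->id. Stack=[( E - F] ptr=6 lookahead=) remaining=[) - id $]
Step 14: reduce T->F. Stack=[( E - T] ptr=6 lookahead=) remaining=[) - id $]
Step 15: reduce E->E - T. Stack=[( E] ptr=6 lookahead=) remaining=[) - id $]
Step 16: shift ). Stack=[( E )] ptr=7 lookahead=- remaining=[- id $]
Step 17: reduce F->( E ). Stack=[F] ptr=7 lookahead=- remaining=[- id $]
Step 18: reduce T->F. Stack=[T] ptr=7 lookahead=- remaining=[- id $]
Step 19: reduce E->T. Stack=[E] ptr=7 lookahead=- remaining=[- id $]
Step 20: shift -. Stack=[E -] ptr=8 lookahead=id remaining=[id $]
Step 21: shift id. Stack=[E - id] ptr=9 lookahead=$ remaining=[$]

Answer: E - id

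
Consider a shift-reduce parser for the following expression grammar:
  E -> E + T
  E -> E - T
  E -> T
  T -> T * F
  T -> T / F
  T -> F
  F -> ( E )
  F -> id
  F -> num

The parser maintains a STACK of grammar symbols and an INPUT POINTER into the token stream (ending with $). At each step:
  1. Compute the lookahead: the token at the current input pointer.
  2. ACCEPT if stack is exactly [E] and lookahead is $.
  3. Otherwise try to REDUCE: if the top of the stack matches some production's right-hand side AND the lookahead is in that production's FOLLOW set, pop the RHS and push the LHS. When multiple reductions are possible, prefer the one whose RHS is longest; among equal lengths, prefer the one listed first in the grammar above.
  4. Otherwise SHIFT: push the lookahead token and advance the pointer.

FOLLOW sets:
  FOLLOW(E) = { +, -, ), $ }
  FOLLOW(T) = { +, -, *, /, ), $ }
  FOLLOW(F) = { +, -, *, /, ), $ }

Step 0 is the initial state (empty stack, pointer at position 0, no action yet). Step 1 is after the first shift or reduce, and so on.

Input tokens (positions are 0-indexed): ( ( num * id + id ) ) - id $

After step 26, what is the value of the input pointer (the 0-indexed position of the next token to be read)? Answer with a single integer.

Step 1: shift (. Stack=[(] ptr=1 lookahead=( remaining=[( num * id + id ) ) - id $]
Step 2: shift (. Stack=[( (] ptr=2 lookahead=num remaining=[num * id + id ) ) - id $]
Step 3: shift num. Stack=[( ( num] ptr=3 lookahead=* remaining=[* id + id ) ) - id $]
Step 4: reduce F->num. Stack=[( ( F] ptr=3 lookahead=* remaining=[* id + id ) ) - id $]
Step 5: reduce T->F. Stack=[( ( T] ptr=3 lookahead=* remaining=[* id + id ) ) - id $]
Step 6: shift *. Stack=[( ( T *] ptr=4 lookahead=id remaining=[id + id ) ) - id $]
Step 7: shift id. Stack=[( ( T * id] ptr=5 lookahead=+ remaining=[+ id ) ) - id $]
Step 8: reduce F->id. Stack=[( ( T * F] ptr=5 lookahead=+ remaining=[+ id ) ) - id $]
Step 9: reduce T->T * F. Stack=[( ( T] ptr=5 lookahead=+ remaining=[+ id ) ) - id $]
Step 10: reduce E->T. Stack=[( ( E] ptr=5 lookahead=+ remaining=[+ id ) ) - id $]
Step 11: shift +. Stack=[( ( E +] ptr=6 lookahead=id remaining=[id ) ) - id $]
Step 12: shift id. Stack=[( ( E + id] ptr=7 lookahead=) remaining=[) ) - id $]
Step 13: reduce F->id. Stack=[( ( E + F] ptr=7 lookahead=) remaining=[) ) - id $]
Step 14: reduce T->F. Stack=[( ( E + T] ptr=7 lookahead=) remaining=[) ) - id $]
Step 15: reduce E->E + T. Stack=[( ( E] ptr=7 lookahead=) remaining=[) ) - id $]
Step 16: shift ). Stack=[( ( E )] ptr=8 lookahead=) remaining=[) - id $]
Step 17: reduce F->( E ). Stack=[( F] ptr=8 lookahead=) remaining=[) - id $]
Step 18: reduce T->F. Stack=[( T] ptr=8 lookahead=) remaining=[) - id $]
Step 19: reduce E->T. Stack=[( E] ptr=8 lookahead=) remaining=[) - id $]
Step 20: shift ). Stack=[( E )] ptr=9 lookahead=- remaining=[- id $]
Step 21: reduce F->( E ). Stack=[F] ptr=9 lookahead=- remaining=[- id $]
Step 22: reduce T->F. Stack=[T] ptr=9 lookahead=- remaining=[- id $]
Step 23: reduce E->T. Stack=[E] ptr=9 lookahead=- remaining=[- id $]
Step 24: shift -. Stack=[E -] ptr=10 lookahead=id remaining=[id $]
Step 25: shift id. Stack=[E - id] ptr=11 lookahead=$ remaining=[$]
Step 26: reduce F->id. Stack=[E - F] ptr=11 lookahead=$ remaining=[$]

Answer: 11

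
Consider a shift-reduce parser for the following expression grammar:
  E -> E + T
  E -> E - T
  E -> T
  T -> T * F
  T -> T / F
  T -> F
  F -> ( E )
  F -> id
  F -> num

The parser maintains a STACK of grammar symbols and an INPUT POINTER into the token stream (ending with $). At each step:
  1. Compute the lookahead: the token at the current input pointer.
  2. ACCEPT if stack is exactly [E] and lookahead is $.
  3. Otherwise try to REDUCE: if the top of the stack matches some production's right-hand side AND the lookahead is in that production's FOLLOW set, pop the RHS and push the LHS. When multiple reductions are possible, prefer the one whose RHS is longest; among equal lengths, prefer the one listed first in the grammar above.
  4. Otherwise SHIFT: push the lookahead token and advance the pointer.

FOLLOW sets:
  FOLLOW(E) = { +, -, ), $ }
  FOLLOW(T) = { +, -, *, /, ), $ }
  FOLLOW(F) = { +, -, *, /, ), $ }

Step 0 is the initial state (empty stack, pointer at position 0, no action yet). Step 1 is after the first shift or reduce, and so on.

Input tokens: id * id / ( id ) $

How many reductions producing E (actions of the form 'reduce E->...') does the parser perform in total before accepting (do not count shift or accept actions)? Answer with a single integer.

Answer: 2

Derivation:
Step 1: shift id. Stack=[id] ptr=1 lookahead=* remaining=[* id / ( id ) $]
Step 2: reduce F->id. Stack=[F] ptr=1 lookahead=* remaining=[* id / ( id ) $]
Step 3: reduce T->F. Stack=[T] ptr=1 lookahead=* remaining=[* id / ( id ) $]
Step 4: shift *. Stack=[T *] ptr=2 lookahead=id remaining=[id / ( id ) $]
Step 5: shift id. Stack=[T * id] ptr=3 lookahead=/ remaining=[/ ( id ) $]
Step 6: reduce F->id. Stack=[T * F] ptr=3 lookahead=/ remaining=[/ ( id ) $]
Step 7: reduce T->T * F. Stack=[T] ptr=3 lookahead=/ remaining=[/ ( id ) $]
Step 8: shift /. Stack=[T /] ptr=4 lookahead=( remaining=[( id ) $]
Step 9: shift (. Stack=[T / (] ptr=5 lookahead=id remaining=[id ) $]
Step 10: shift id. Stack=[T / ( id] ptr=6 lookahead=) remaining=[) $]
Step 11: reduce F->id. Stack=[T / ( F] ptr=6 lookahead=) remaining=[) $]
Step 12: reduce T->F. Stack=[T / ( T] ptr=6 lookahead=) remaining=[) $]
Step 13: reduce E->T. Stack=[T / ( E] ptr=6 lookahead=) remaining=[) $]
Step 14: shift ). Stack=[T / ( E )] ptr=7 lookahead=$ remaining=[$]
Step 15: reduce F->( E ). Stack=[T / F] ptr=7 lookahead=$ remaining=[$]
Step 16: reduce T->T / F. Stack=[T] ptr=7 lookahead=$ remaining=[$]
Step 17: reduce E->T. Stack=[E] ptr=7 lookahead=$ remaining=[$]
Step 18: accept. Stack=[E] ptr=7 lookahead=$ remaining=[$]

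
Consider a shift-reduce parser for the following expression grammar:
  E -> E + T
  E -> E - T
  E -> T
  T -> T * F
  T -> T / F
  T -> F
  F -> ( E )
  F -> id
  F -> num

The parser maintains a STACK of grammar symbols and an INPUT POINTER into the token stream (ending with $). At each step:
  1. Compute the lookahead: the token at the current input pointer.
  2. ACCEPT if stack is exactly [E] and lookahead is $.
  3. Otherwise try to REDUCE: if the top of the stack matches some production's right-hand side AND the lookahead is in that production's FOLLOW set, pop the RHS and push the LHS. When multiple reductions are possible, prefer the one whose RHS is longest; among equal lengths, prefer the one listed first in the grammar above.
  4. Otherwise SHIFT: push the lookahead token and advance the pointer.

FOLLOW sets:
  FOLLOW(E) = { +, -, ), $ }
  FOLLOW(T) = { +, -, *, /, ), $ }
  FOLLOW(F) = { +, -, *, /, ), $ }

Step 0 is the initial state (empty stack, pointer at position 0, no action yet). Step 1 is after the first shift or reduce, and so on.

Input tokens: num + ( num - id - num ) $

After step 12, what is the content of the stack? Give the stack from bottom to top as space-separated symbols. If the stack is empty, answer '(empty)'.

Answer: E + ( E - id

Derivation:
Step 1: shift num. Stack=[num] ptr=1 lookahead=+ remaining=[+ ( num - id - num ) $]
Step 2: reduce F->num. Stack=[F] ptr=1 lookahead=+ remaining=[+ ( num - id - num ) $]
Step 3: reduce T->F. Stack=[T] ptr=1 lookahead=+ remaining=[+ ( num - id - num ) $]
Step 4: reduce E->T. Stack=[E] ptr=1 lookahead=+ remaining=[+ ( num - id - num ) $]
Step 5: shift +. Stack=[E +] ptr=2 lookahead=( remaining=[( num - id - num ) $]
Step 6: shift (. Stack=[E + (] ptr=3 lookahead=num remaining=[num - id - num ) $]
Step 7: shift num. Stack=[E + ( num] ptr=4 lookahead=- remaining=[- id - num ) $]
Step 8: reduce F->num. Stack=[E + ( F] ptr=4 lookahead=- remaining=[- id - num ) $]
Step 9: reduce T->F. Stack=[E + ( T] ptr=4 lookahead=- remaining=[- id - num ) $]
Step 10: reduce E->T. Stack=[E + ( E] ptr=4 lookahead=- remaining=[- id - num ) $]
Step 11: shift -. Stack=[E + ( E -] ptr=5 lookahead=id remaining=[id - num ) $]
Step 12: shift id. Stack=[E + ( E - id] ptr=6 lookahead=- remaining=[- num ) $]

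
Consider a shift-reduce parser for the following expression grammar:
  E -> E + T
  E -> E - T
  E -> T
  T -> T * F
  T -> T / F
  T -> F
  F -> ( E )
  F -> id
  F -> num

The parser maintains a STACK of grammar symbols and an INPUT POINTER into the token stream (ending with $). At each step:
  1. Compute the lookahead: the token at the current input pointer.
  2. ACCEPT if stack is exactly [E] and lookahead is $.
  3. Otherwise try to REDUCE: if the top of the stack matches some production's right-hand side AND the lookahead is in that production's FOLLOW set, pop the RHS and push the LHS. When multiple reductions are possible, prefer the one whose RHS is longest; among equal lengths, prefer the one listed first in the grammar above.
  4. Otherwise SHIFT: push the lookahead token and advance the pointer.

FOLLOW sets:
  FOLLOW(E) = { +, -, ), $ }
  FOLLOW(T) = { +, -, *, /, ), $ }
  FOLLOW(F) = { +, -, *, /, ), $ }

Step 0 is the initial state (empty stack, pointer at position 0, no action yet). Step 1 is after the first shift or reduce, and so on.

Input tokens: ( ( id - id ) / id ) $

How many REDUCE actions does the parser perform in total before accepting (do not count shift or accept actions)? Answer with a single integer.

Step 1: shift (. Stack=[(] ptr=1 lookahead=( remaining=[( id - id ) / id ) $]
Step 2: shift (. Stack=[( (] ptr=2 lookahead=id remaining=[id - id ) / id ) $]
Step 3: shift id. Stack=[( ( id] ptr=3 lookahead=- remaining=[- id ) / id ) $]
Step 4: reduce F->id. Stack=[( ( F] ptr=3 lookahead=- remaining=[- id ) / id ) $]
Step 5: reduce T->F. Stack=[( ( T] ptr=3 lookahead=- remaining=[- id ) / id ) $]
Step 6: reduce E->T. Stack=[( ( E] ptr=3 lookahead=- remaining=[- id ) / id ) $]
Step 7: shift -. Stack=[( ( E -] ptr=4 lookahead=id remaining=[id ) / id ) $]
Step 8: shift id. Stack=[( ( E - id] ptr=5 lookahead=) remaining=[) / id ) $]
Step 9: reduce F->id. Stack=[( ( E - F] ptr=5 lookahead=) remaining=[) / id ) $]
Step 10: reduce T->F. Stack=[( ( E - T] ptr=5 lookahead=) remaining=[) / id ) $]
Step 11: reduce E->E - T. Stack=[( ( E] ptr=5 lookahead=) remaining=[) / id ) $]
Step 12: shift ). Stack=[( ( E )] ptr=6 lookahead=/ remaining=[/ id ) $]
Step 13: reduce F->( E ). Stack=[( F] ptr=6 lookahead=/ remaining=[/ id ) $]
Step 14: reduce T->F. Stack=[( T] ptr=6 lookahead=/ remaining=[/ id ) $]
Step 15: shift /. Stack=[( T /] ptr=7 lookahead=id remaining=[id ) $]
Step 16: shift id. Stack=[( T / id] ptr=8 lookahead=) remaining=[) $]
Step 17: reduce F->id. Stack=[( T / F] ptr=8 lookahead=) remaining=[) $]
Step 18: reduce T->T / F. Stack=[( T] ptr=8 lookahead=) remaining=[) $]
Step 19: reduce E->T. Stack=[( E] ptr=8 lookahead=) remaining=[) $]
Step 20: shift ). Stack=[( E )] ptr=9 lookahead=$ remaining=[$]
Step 21: reduce F->( E ). Stack=[F] ptr=9 lookahead=$ remaining=[$]
Step 22: reduce T->F. Stack=[T] ptr=9 lookahead=$ remaining=[$]
Step 23: reduce E->T. Stack=[E] ptr=9 lookahead=$ remaining=[$]
Step 24: accept. Stack=[E] ptr=9 lookahead=$ remaining=[$]

Answer: 14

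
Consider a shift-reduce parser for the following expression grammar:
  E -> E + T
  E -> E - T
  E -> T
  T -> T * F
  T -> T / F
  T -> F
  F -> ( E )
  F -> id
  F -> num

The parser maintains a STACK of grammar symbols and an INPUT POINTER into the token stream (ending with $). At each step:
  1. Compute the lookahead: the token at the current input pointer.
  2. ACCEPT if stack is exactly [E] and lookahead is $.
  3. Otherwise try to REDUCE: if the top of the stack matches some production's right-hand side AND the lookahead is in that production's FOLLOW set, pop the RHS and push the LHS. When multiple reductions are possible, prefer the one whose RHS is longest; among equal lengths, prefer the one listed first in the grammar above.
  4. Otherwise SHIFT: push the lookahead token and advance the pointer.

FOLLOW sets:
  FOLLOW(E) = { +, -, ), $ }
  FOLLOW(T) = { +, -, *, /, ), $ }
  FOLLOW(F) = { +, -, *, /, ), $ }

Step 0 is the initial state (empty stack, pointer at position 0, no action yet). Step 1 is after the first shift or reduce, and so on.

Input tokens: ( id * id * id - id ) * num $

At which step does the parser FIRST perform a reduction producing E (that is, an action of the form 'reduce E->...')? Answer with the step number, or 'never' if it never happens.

Answer: 13

Derivation:
Step 1: shift (. Stack=[(] ptr=1 lookahead=id remaining=[id * id * id - id ) * num $]
Step 2: shift id. Stack=[( id] ptr=2 lookahead=* remaining=[* id * id - id ) * num $]
Step 3: reduce F->id. Stack=[( F] ptr=2 lookahead=* remaining=[* id * id - id ) * num $]
Step 4: reduce T->F. Stack=[( T] ptr=2 lookahead=* remaining=[* id * id - id ) * num $]
Step 5: shift *. Stack=[( T *] ptr=3 lookahead=id remaining=[id * id - id ) * num $]
Step 6: shift id. Stack=[( T * id] ptr=4 lookahead=* remaining=[* id - id ) * num $]
Step 7: reduce F->id. Stack=[( T * F] ptr=4 lookahead=* remaining=[* id - id ) * num $]
Step 8: reduce T->T * F. Stack=[( T] ptr=4 lookahead=* remaining=[* id - id ) * num $]
Step 9: shift *. Stack=[( T *] ptr=5 lookahead=id remaining=[id - id ) * num $]
Step 10: shift id. Stack=[( T * id] ptr=6 lookahead=- remaining=[- id ) * num $]
Step 11: reduce F->id. Stack=[( T * F] ptr=6 lookahead=- remaining=[- id ) * num $]
Step 12: reduce T->T * F. Stack=[( T] ptr=6 lookahead=- remaining=[- id ) * num $]
Step 13: reduce E->T. Stack=[( E] ptr=6 lookahead=- remaining=[- id ) * num $]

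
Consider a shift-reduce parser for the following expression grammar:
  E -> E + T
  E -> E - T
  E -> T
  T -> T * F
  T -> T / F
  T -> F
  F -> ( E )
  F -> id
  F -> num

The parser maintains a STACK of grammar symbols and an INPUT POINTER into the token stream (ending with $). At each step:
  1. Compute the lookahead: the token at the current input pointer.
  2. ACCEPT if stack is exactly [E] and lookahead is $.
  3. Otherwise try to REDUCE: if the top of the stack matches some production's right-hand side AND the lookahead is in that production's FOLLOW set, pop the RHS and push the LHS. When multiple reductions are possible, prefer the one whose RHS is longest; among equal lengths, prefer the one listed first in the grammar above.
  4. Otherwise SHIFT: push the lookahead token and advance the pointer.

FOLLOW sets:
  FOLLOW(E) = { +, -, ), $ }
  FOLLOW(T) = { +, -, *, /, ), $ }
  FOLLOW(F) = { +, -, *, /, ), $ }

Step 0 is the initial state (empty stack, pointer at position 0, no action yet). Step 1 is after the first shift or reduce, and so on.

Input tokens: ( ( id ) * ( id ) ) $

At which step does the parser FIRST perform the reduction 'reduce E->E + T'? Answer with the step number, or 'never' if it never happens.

Answer: never

Derivation:
Step 1: shift (. Stack=[(] ptr=1 lookahead=( remaining=[( id ) * ( id ) ) $]
Step 2: shift (. Stack=[( (] ptr=2 lookahead=id remaining=[id ) * ( id ) ) $]
Step 3: shift id. Stack=[( ( id] ptr=3 lookahead=) remaining=[) * ( id ) ) $]
Step 4: reduce F->id. Stack=[( ( F] ptr=3 lookahead=) remaining=[) * ( id ) ) $]
Step 5: reduce T->F. Stack=[( ( T] ptr=3 lookahead=) remaining=[) * ( id ) ) $]
Step 6: reduce E->T. Stack=[( ( E] ptr=3 lookahead=) remaining=[) * ( id ) ) $]
Step 7: shift ). Stack=[( ( E )] ptr=4 lookahead=* remaining=[* ( id ) ) $]
Step 8: reduce F->( E ). Stack=[( F] ptr=4 lookahead=* remaining=[* ( id ) ) $]
Step 9: reduce T->F. Stack=[( T] ptr=4 lookahead=* remaining=[* ( id ) ) $]
Step 10: shift *. Stack=[( T *] ptr=5 lookahead=( remaining=[( id ) ) $]
Step 11: shift (. Stack=[( T * (] ptr=6 lookahead=id remaining=[id ) ) $]
Step 12: shift id. Stack=[( T * ( id] ptr=7 lookahead=) remaining=[) ) $]
Step 13: reduce F->id. Stack=[( T * ( F] ptr=7 lookahead=) remaining=[) ) $]
Step 14: reduce T->F. Stack=[( T * ( T] ptr=7 lookahead=) remaining=[) ) $]
Step 15: reduce E->T. Stack=[( T * ( E] ptr=7 lookahead=) remaining=[) ) $]
Step 16: shift ). Stack=[( T * ( E )] ptr=8 lookahead=) remaining=[) $]
Step 17: reduce F->( E ). Stack=[( T * F] ptr=8 lookahead=) remaining=[) $]
Step 18: reduce T->T * F. Stack=[( T] ptr=8 lookahead=) remaining=[) $]
Step 19: reduce E->T. Stack=[( E] ptr=8 lookahead=) remaining=[) $]
Step 20: shift ). Stack=[( E )] ptr=9 lookahead=$ remaining=[$]
Step 21: reduce F->( E ). Stack=[F] ptr=9 lookahead=$ remaining=[$]
Step 22: reduce T->F. Stack=[T] ptr=9 lookahead=$ remaining=[$]
Step 23: reduce E->T. Stack=[E] ptr=9 lookahead=$ remaining=[$]
Step 24: accept. Stack=[E] ptr=9 lookahead=$ remaining=[$]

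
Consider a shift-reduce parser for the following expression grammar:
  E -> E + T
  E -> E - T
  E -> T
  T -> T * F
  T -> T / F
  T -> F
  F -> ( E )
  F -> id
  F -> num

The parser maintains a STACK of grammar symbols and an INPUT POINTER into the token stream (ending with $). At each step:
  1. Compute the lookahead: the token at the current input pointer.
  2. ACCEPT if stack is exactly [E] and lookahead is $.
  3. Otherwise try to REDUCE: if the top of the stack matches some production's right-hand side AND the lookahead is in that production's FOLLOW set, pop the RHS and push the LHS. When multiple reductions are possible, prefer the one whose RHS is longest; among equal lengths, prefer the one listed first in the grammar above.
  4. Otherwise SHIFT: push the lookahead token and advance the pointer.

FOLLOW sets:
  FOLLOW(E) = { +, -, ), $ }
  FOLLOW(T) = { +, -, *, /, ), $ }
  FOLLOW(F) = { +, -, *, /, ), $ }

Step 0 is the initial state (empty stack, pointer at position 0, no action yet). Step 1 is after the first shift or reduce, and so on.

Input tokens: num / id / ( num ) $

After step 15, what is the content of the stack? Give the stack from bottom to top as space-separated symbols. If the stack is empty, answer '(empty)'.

Step 1: shift num. Stack=[num] ptr=1 lookahead=/ remaining=[/ id / ( num ) $]
Step 2: reduce F->num. Stack=[F] ptr=1 lookahead=/ remaining=[/ id / ( num ) $]
Step 3: reduce T->F. Stack=[T] ptr=1 lookahead=/ remaining=[/ id / ( num ) $]
Step 4: shift /. Stack=[T /] ptr=2 lookahead=id remaining=[id / ( num ) $]
Step 5: shift id. Stack=[T / id] ptr=3 lookahead=/ remaining=[/ ( num ) $]
Step 6: reduce F->id. Stack=[T / F] ptr=3 lookahead=/ remaining=[/ ( num ) $]
Step 7: reduce T->T / F. Stack=[T] ptr=3 lookahead=/ remaining=[/ ( num ) $]
Step 8: shift /. Stack=[T /] ptr=4 lookahead=( remaining=[( num ) $]
Step 9: shift (. Stack=[T / (] ptr=5 lookahead=num remaining=[num ) $]
Step 10: shift num. Stack=[T / ( num] ptr=6 lookahead=) remaining=[) $]
Step 11: reduce F->num. Stack=[T / ( F] ptr=6 lookahead=) remaining=[) $]
Step 12: reduce T->F. Stack=[T / ( T] ptr=6 lookahead=) remaining=[) $]
Step 13: reduce E->T. Stack=[T / ( E] ptr=6 lookahead=) remaining=[) $]
Step 14: shift ). Stack=[T / ( E )] ptr=7 lookahead=$ remaining=[$]
Step 15: reduce F->( E ). Stack=[T / F] ptr=7 lookahead=$ remaining=[$]

Answer: T / F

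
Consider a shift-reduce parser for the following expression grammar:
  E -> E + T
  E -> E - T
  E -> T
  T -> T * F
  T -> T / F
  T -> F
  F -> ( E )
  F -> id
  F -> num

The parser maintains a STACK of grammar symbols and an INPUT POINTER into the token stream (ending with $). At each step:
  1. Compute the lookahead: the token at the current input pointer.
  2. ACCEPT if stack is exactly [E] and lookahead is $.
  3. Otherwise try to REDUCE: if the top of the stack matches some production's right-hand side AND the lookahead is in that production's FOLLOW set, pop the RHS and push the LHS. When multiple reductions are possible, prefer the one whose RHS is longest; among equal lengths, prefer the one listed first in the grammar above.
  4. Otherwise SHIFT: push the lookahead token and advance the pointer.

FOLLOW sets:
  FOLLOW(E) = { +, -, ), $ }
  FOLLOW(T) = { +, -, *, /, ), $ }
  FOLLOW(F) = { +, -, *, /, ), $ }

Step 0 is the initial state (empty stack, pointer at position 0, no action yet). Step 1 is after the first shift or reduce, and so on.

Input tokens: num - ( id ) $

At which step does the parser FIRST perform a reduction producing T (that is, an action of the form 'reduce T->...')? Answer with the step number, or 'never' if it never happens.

Answer: 3

Derivation:
Step 1: shift num. Stack=[num] ptr=1 lookahead=- remaining=[- ( id ) $]
Step 2: reduce F->num. Stack=[F] ptr=1 lookahead=- remaining=[- ( id ) $]
Step 3: reduce T->F. Stack=[T] ptr=1 lookahead=- remaining=[- ( id ) $]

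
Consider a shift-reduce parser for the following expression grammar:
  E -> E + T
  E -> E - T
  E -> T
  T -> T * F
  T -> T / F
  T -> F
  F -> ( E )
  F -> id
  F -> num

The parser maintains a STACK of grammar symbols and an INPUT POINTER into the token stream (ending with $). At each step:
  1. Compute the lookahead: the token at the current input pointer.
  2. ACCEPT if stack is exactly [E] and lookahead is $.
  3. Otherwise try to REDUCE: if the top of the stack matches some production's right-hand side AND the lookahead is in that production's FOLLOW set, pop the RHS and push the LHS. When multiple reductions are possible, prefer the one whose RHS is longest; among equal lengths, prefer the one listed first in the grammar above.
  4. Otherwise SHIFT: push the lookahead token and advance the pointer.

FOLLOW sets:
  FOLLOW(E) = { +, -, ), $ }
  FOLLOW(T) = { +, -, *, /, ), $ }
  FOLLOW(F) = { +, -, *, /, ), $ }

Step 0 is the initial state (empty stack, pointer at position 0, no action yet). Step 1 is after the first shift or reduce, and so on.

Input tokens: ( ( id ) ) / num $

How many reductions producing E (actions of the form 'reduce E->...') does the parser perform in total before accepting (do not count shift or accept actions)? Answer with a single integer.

Answer: 3

Derivation:
Step 1: shift (. Stack=[(] ptr=1 lookahead=( remaining=[( id ) ) / num $]
Step 2: shift (. Stack=[( (] ptr=2 lookahead=id remaining=[id ) ) / num $]
Step 3: shift id. Stack=[( ( id] ptr=3 lookahead=) remaining=[) ) / num $]
Step 4: reduce F->id. Stack=[( ( F] ptr=3 lookahead=) remaining=[) ) / num $]
Step 5: reduce T->F. Stack=[( ( T] ptr=3 lookahead=) remaining=[) ) / num $]
Step 6: reduce E->T. Stack=[( ( E] ptr=3 lookahead=) remaining=[) ) / num $]
Step 7: shift ). Stack=[( ( E )] ptr=4 lookahead=) remaining=[) / num $]
Step 8: reduce F->( E ). Stack=[( F] ptr=4 lookahead=) remaining=[) / num $]
Step 9: reduce T->F. Stack=[( T] ptr=4 lookahead=) remaining=[) / num $]
Step 10: reduce E->T. Stack=[( E] ptr=4 lookahead=) remaining=[) / num $]
Step 11: shift ). Stack=[( E )] ptr=5 lookahead=/ remaining=[/ num $]
Step 12: reduce F->( E ). Stack=[F] ptr=5 lookahead=/ remaining=[/ num $]
Step 13: reduce T->F. Stack=[T] ptr=5 lookahead=/ remaining=[/ num $]
Step 14: shift /. Stack=[T /] ptr=6 lookahead=num remaining=[num $]
Step 15: shift num. Stack=[T / num] ptr=7 lookahead=$ remaining=[$]
Step 16: reduce F->num. Stack=[T / F] ptr=7 lookahead=$ remaining=[$]
Step 17: reduce T->T / F. Stack=[T] ptr=7 lookahead=$ remaining=[$]
Step 18: reduce E->T. Stack=[E] ptr=7 lookahead=$ remaining=[$]
Step 19: accept. Stack=[E] ptr=7 lookahead=$ remaining=[$]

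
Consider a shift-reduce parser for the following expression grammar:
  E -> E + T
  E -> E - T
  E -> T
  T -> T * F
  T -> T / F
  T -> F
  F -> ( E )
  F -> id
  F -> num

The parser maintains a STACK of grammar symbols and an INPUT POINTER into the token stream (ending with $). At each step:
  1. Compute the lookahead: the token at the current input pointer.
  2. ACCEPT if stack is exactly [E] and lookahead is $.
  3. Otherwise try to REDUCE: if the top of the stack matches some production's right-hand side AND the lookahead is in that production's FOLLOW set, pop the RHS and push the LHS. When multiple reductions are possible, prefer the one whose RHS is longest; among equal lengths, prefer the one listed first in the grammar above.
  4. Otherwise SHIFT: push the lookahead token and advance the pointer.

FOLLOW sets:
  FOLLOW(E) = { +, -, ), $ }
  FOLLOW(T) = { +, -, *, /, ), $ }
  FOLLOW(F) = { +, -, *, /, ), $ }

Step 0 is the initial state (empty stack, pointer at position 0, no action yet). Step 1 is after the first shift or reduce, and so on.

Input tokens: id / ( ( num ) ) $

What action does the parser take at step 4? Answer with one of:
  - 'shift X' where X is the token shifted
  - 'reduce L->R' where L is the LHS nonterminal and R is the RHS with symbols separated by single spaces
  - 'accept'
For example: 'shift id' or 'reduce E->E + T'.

Answer: shift /

Derivation:
Step 1: shift id. Stack=[id] ptr=1 lookahead=/ remaining=[/ ( ( num ) ) $]
Step 2: reduce F->id. Stack=[F] ptr=1 lookahead=/ remaining=[/ ( ( num ) ) $]
Step 3: reduce T->F. Stack=[T] ptr=1 lookahead=/ remaining=[/ ( ( num ) ) $]
Step 4: shift /. Stack=[T /] ptr=2 lookahead=( remaining=[( ( num ) ) $]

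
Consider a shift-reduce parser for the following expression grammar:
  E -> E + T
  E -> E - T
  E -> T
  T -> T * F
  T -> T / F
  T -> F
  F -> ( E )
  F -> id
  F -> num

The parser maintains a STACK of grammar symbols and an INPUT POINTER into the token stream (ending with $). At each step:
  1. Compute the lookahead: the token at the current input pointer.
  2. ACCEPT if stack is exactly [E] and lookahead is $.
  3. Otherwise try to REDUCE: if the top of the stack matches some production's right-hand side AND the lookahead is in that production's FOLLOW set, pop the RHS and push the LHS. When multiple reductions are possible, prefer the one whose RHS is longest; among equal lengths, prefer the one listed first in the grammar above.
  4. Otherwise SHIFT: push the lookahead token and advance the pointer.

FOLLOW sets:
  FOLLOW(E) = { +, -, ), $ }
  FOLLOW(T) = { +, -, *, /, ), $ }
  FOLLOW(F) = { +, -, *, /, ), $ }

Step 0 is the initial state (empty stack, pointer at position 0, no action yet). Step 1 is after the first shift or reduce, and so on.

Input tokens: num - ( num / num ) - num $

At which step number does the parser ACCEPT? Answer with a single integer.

Step 1: shift num. Stack=[num] ptr=1 lookahead=- remaining=[- ( num / num ) - num $]
Step 2: reduce F->num. Stack=[F] ptr=1 lookahead=- remaining=[- ( num / num ) - num $]
Step 3: reduce T->F. Stack=[T] ptr=1 lookahead=- remaining=[- ( num / num ) - num $]
Step 4: reduce E->T. Stack=[E] ptr=1 lookahead=- remaining=[- ( num / num ) - num $]
Step 5: shift -. Stack=[E -] ptr=2 lookahead=( remaining=[( num / num ) - num $]
Step 6: shift (. Stack=[E - (] ptr=3 lookahead=num remaining=[num / num ) - num $]
Step 7: shift num. Stack=[E - ( num] ptr=4 lookahead=/ remaining=[/ num ) - num $]
Step 8: reduce F->num. Stack=[E - ( F] ptr=4 lookahead=/ remaining=[/ num ) - num $]
Step 9: reduce T->F. Stack=[E - ( T] ptr=4 lookahead=/ remaining=[/ num ) - num $]
Step 10: shift /. Stack=[E - ( T /] ptr=5 lookahead=num remaining=[num ) - num $]
Step 11: shift num. Stack=[E - ( T / num] ptr=6 lookahead=) remaining=[) - num $]
Step 12: reduce F->num. Stack=[E - ( T / F] ptr=6 lookahead=) remaining=[) - num $]
Step 13: reduce T->T / F. Stack=[E - ( T] ptr=6 lookahead=) remaining=[) - num $]
Step 14: reduce E->T. Stack=[E - ( E] ptr=6 lookahead=) remaining=[) - num $]
Step 15: shift ). Stack=[E - ( E )] ptr=7 lookahead=- remaining=[- num $]
Step 16: reduce F->( E ). Stack=[E - F] ptr=7 lookahead=- remaining=[- num $]
Step 17: reduce T->F. Stack=[E - T] ptr=7 lookahead=- remaining=[- num $]
Step 18: reduce E->E - T. Stack=[E] ptr=7 lookahead=- remaining=[- num $]
Step 19: shift -. Stack=[E -] ptr=8 lookahead=num remaining=[num $]
Step 20: shift num. Stack=[E - num] ptr=9 lookahead=$ remaining=[$]
Step 21: reduce F->num. Stack=[E - F] ptr=9 lookahead=$ remaining=[$]
Step 22: reduce T->F. Stack=[E - T] ptr=9 lookahead=$ remaining=[$]
Step 23: reduce E->E - T. Stack=[E] ptr=9 lookahead=$ remaining=[$]
Step 24: accept. Stack=[E] ptr=9 lookahead=$ remaining=[$]

Answer: 24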